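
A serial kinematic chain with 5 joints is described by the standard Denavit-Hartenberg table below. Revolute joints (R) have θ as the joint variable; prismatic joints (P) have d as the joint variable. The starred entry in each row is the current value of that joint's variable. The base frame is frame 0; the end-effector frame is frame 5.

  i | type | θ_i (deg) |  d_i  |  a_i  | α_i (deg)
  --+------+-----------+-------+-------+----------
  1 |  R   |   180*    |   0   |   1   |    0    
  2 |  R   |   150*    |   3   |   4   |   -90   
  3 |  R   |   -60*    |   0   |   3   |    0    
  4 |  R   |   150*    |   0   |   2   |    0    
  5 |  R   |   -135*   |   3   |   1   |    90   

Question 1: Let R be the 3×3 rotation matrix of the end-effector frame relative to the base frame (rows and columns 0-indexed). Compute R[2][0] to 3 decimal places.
0.707

End-effector x-axis (col 0 of R) = (0.6124,-0.3536,0.7071)
R[2][0] = 0.7071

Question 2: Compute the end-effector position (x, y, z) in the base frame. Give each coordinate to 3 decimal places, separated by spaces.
5.876 -0.505 4.305

after link 1: o_1 = (-1.0000, 0.0000, 0.0000)
after link 2: o_2 = (2.4641, -2.0000, 3.0000)
after link 3: o_3 = (3.7631, -2.7500, 5.5981)
after link 4: o_4 = (3.7631, -2.7500, 3.5981)
after link 5: o_5 = (5.8755, -0.5055, 4.3052)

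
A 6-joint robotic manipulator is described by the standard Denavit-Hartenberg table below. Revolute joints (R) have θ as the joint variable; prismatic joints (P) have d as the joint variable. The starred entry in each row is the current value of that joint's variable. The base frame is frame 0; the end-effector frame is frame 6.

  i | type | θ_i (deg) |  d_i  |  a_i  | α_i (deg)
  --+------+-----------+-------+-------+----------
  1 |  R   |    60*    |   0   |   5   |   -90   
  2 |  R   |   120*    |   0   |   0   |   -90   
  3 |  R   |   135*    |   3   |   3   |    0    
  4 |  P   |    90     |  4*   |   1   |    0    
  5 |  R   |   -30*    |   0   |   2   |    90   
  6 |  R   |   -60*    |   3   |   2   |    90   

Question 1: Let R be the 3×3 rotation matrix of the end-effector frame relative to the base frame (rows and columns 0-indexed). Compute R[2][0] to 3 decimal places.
End-effector x-axis (col 0 of R) = (0.3837,0.9234,-0.0148)
R[2][0] = -0.0148

-0.015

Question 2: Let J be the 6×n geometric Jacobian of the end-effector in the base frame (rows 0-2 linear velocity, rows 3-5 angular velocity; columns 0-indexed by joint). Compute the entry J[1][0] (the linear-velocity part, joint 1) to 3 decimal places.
axis z_0 = ẑ; lever o_n−o_0 = (4.9064,1.4271,8.2654)
cross product → J_v[:, 0] = (-1.4271,4.9064,0.0000)
J_ω[:, 0] = z_0
entry J[1][0] = 4.9064

4.906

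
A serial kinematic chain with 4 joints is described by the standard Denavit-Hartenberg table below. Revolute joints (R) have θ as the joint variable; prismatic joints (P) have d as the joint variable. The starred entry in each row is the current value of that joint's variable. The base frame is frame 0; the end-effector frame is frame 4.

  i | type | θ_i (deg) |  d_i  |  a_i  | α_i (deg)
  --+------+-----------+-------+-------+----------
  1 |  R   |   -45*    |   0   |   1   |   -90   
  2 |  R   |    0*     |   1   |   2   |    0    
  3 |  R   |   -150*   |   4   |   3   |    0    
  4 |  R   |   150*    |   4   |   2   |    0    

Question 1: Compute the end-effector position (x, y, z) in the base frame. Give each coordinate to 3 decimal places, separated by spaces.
after link 1: o_1 = (0.7071, -0.7071, 0.0000)
after link 2: o_2 = (2.8284, -1.4142, 0.0000)
after link 3: o_3 = (3.8197, 3.2513, 1.5000)
after link 4: o_4 = (8.0624, 4.6655, 1.5000)

8.062 4.666 1.500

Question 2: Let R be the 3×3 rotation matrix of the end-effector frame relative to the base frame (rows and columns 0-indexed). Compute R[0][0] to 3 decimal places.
0.707

End-effector x-axis (col 0 of R) = (0.7071,-0.7071,0.0000)
R[0][0] = 0.7071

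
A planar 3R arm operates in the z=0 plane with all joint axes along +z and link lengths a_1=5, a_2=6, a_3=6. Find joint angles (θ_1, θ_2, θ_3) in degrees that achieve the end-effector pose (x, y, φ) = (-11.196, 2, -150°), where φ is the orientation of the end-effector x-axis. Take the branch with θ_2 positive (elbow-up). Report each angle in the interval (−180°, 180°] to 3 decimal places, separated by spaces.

wrist centre = target − a_3·(cos φ, sin φ) = (-5.9998, 5.0000)
cos θ_2 = (60.9982−5²−6²)/(2·5·6) = -0.0000; θ_2 = 90.0017° (elbow-up)
β = atan2(5.0000,-5.9998) = 140.1937°; ψ = atan2(6.0000,4.9998) = 50.1955°
θ_1 = β − ψ = 89.9983°
θ_3 = φ − θ_1 − θ_2 = 30.0000° (wrapped to (-180°,180°])

89.998 90.002 30.000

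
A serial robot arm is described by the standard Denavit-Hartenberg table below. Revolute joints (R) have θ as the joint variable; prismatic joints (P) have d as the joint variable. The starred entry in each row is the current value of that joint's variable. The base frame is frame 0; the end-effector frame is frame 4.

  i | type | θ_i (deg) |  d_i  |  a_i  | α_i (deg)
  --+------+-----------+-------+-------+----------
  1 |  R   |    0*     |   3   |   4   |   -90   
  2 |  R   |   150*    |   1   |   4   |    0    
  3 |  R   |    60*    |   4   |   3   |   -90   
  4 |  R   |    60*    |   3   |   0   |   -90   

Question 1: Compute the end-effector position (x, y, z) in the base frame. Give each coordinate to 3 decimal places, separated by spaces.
after link 1: o_1 = (4.0000, 0.0000, 3.0000)
after link 2: o_2 = (0.5359, 1.0000, 1.0000)
after link 3: o_3 = (-2.0622, 5.0000, 2.5000)
after link 4: o_4 = (-0.5622, 5.0000, 5.0981)

-0.562 5.000 5.098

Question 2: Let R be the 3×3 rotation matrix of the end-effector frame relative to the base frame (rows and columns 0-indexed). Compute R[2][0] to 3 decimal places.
End-effector x-axis (col 0 of R) = (-0.4330,-0.8660,0.2500)
R[2][0] = 0.2500

0.250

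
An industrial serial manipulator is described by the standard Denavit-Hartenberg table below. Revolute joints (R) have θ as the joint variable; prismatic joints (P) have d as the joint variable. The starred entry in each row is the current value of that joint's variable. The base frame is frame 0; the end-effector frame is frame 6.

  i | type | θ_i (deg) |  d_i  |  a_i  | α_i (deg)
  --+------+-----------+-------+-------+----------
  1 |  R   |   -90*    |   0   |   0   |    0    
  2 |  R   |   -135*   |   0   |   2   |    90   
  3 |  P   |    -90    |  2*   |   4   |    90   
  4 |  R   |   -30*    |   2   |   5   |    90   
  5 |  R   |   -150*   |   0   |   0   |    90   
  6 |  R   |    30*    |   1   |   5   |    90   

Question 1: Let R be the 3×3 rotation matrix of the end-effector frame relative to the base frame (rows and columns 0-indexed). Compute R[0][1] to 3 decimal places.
End-effector y-axis (col 1 of R) = (0.7891,-0.4356,0.4330)
R[0][1] = 0.7891

0.789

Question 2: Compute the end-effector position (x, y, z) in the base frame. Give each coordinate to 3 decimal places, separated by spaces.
after link 1: o_1 = (0.0000, 0.0000, 0.0000)
after link 2: o_2 = (-1.4142, 1.4142, 0.0000)
after link 3: o_3 = (-0.0000, 2.8284, -4.0000)
after link 4: o_4 = (-0.3536, -0.3536, -8.3301)
after link 5: o_5 = (-0.3536, -0.3536, -8.3301)
after link 6: o_6 = (-1.3004, 0.5367, -3.3995)

-1.300 0.537 -3.400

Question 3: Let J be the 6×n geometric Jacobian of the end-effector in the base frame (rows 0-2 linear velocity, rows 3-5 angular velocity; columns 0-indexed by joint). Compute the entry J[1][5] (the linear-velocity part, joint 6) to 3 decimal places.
axis z_5 = (0.7891,-0.4356,0.4330); lever o_n−o_5 = (-0.9469,0.8902,4.9306)
cross product → J_v[:, 5] = (-2.5332,-4.3010,0.2901)
J_ω[:, 5] = z_5
entry J[1][5] = -4.3010

-4.301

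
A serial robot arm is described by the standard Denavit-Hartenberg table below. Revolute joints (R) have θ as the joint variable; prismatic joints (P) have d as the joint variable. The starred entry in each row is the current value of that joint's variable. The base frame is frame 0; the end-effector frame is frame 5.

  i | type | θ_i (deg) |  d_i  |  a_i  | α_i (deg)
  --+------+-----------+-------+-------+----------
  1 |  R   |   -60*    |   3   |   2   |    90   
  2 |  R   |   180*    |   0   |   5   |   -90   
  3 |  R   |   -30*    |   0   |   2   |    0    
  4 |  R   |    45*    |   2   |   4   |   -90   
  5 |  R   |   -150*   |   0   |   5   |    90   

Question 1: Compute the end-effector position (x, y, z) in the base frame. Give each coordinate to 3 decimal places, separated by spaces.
-3.147 3.279 -1.500

after link 1: o_1 = (1.0000, -1.7321, 3.0000)
after link 2: o_2 = (-1.5000, 2.5981, 3.0000)
after link 3: o_3 = (-3.2321, 3.5981, 3.0000)
after link 4: o_4 = (-4.2673, 7.4618, 1.0000)
after link 5: o_5 = (-3.1466, 3.2792, -1.5000)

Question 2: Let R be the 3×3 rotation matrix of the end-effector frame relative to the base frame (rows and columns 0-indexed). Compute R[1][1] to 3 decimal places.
End-effector y-axis (col 1 of R) = (0.9659,0.2588,-0.0000)
R[1][1] = 0.2588

0.259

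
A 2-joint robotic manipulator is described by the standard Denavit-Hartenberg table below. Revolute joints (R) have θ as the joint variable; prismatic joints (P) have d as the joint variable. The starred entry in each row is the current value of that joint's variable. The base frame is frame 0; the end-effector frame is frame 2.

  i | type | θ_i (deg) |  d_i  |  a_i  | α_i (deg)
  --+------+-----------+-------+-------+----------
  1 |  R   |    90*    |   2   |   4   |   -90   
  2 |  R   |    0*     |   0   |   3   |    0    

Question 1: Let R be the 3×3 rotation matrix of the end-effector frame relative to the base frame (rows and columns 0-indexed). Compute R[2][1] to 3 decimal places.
-1.000

End-effector y-axis (col 1 of R) = (-0.0000,0.0000,-1.0000)
R[2][1] = -1.0000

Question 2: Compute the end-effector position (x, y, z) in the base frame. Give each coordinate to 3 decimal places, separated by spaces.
after link 1: o_1 = (0.0000, 4.0000, 2.0000)
after link 2: o_2 = (0.0000, 7.0000, 2.0000)

0.000 7.000 2.000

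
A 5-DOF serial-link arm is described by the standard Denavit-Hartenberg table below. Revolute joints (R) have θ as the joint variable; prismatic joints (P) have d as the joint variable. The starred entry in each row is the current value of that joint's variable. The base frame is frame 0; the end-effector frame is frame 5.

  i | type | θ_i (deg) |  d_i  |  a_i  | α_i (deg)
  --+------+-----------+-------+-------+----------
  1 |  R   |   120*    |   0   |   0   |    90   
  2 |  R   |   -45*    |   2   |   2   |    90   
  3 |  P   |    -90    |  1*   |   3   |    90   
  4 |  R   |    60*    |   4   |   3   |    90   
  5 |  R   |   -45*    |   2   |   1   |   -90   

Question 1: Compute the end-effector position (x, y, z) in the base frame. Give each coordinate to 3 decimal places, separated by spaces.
-2.379 -5.051 -1.356

after link 1: o_1 = (0.0000, 0.0000, 0.0000)
after link 2: o_2 = (1.0249, 2.2247, -1.4142)
after link 3: o_3 = (-1.2196, 0.1124, -2.1213)
after link 4: o_4 = (-0.1858, -4.6781, -1.1300)
after link 5: o_5 = (-2.3791, -5.0505, -1.3559)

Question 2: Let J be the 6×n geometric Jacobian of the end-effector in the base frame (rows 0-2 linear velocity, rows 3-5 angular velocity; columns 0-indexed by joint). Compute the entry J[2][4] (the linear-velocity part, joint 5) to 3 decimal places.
0.067

axis z_4 = (-0.9268,-0.1268,0.3536); lever o_n−o_4 = (-2.1932,-0.3724,-0.2259)
cross product → J_v[:, 4] = (0.1603,-0.9848,0.0670)
J_ω[:, 4] = z_4
entry J[2][4] = 0.0670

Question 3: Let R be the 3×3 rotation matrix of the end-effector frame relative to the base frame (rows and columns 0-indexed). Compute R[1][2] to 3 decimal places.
-0.985

End-effector z-axis (col 2 of R) = (0.1603,-0.9848,0.0670)
R[1][2] = -0.9848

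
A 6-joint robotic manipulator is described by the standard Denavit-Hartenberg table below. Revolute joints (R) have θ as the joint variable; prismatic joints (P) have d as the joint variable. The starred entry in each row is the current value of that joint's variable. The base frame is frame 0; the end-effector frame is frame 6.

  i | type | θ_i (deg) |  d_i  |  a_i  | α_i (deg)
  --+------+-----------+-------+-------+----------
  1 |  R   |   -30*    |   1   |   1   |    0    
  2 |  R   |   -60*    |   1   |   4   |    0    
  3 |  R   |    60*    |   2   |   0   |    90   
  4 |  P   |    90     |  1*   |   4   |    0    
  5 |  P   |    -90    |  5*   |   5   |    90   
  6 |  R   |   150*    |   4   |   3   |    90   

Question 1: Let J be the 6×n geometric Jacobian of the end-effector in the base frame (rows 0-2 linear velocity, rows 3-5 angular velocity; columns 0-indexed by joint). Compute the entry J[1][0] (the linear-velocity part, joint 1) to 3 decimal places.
axis z_0 = ẑ; lever o_n−o_0 = (-0.8038,-12.1962,4.0000)
cross product → J_v[:, 0] = (12.1962,-0.8038,0.0000)
J_ω[:, 0] = z_0
entry J[1][0] = -0.8038

-0.804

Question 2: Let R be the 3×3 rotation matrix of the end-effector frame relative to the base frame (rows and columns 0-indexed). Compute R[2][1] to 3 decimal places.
-1.000

End-effector y-axis (col 1 of R) = (-0.0000,-0.0000,-1.0000)
R[2][1] = -1.0000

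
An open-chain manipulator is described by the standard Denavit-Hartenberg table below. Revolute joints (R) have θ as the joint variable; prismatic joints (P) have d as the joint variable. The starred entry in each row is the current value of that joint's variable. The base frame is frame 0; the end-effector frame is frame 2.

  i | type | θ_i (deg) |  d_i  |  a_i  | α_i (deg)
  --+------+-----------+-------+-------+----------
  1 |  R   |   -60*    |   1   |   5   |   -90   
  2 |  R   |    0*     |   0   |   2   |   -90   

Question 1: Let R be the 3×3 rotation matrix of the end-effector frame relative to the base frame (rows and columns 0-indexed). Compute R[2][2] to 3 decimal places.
-1.000

End-effector z-axis (col 2 of R) = (0.0000,0.0000,-1.0000)
R[2][2] = -1.0000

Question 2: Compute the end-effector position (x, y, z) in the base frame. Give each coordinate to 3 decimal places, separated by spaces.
after link 1: o_1 = (2.5000, -4.3301, 1.0000)
after link 2: o_2 = (3.5000, -6.0622, 1.0000)

3.500 -6.062 1.000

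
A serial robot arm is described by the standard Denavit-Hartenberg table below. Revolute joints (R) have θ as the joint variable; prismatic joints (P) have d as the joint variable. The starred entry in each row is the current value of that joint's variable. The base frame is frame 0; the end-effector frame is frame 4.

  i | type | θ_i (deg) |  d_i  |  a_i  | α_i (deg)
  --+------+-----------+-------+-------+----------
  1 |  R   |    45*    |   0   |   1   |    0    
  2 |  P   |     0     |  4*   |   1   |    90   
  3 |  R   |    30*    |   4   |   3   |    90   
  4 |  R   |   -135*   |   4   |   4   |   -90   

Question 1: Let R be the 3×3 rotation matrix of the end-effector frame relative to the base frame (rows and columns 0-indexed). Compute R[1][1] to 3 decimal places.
-0.354

End-effector y-axis (col 1 of R) = (-0.3536,-0.3536,0.8660)
R[1][1] = -0.3536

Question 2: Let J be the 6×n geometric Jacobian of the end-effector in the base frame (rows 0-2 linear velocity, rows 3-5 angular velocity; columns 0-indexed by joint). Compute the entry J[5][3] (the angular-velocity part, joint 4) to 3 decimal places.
axis z_3 = (0.3536,0.3536,-0.8660); lever o_n−o_3 = (-2.3178,1.6822,-4.8783)
cross product → J_v[:, 3] = (-0.2679,3.7321,1.4142)
J_ω[:, 3] = z_3
entry J[5][3] = -0.8660

-0.866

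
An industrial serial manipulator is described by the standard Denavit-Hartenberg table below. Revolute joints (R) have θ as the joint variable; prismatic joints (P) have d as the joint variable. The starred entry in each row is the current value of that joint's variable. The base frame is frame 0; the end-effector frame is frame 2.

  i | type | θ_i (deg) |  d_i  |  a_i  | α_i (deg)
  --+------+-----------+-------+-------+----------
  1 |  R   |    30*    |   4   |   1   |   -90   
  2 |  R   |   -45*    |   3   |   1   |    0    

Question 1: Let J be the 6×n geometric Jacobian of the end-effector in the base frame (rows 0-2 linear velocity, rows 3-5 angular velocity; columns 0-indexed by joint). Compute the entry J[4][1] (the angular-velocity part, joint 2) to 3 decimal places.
0.866

axis z_1 = (-0.5000,0.8660,0.0000); lever o_n−o_1 = (-0.8876,2.9516,0.7071)
cross product → J_v[:, 1] = (0.6124,0.3536,-0.7071)
J_ω[:, 1] = z_1
entry J[4][1] = 0.8660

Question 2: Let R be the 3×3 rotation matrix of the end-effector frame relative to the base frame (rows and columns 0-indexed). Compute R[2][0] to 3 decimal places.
End-effector x-axis (col 0 of R) = (0.6124,0.3536,0.7071)
R[2][0] = 0.7071

0.707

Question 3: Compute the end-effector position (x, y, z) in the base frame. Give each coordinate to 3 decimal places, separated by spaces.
-0.022 3.452 4.707

after link 1: o_1 = (0.8660, 0.5000, 4.0000)
after link 2: o_2 = (-0.0216, 3.4516, 4.7071)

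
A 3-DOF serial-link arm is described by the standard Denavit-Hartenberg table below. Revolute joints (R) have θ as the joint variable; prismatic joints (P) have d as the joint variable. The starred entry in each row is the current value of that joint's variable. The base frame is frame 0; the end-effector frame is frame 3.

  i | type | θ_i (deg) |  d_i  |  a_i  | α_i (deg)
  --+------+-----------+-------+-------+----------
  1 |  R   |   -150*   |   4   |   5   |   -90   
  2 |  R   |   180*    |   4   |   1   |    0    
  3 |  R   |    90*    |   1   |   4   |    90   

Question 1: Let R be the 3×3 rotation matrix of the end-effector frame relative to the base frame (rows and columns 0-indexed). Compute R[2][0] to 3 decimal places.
1.000

End-effector x-axis (col 0 of R) = (0.0000,0.0000,1.0000)
R[2][0] = 1.0000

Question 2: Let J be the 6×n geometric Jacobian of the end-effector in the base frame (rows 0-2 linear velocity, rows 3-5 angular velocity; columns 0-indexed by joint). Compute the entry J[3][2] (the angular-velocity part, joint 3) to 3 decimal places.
axis z_2 = (0.5000,-0.8660,0.0000); lever o_n−o_2 = (0.5000,-0.8660,4.0000)
cross product → J_v[:, 2] = (-3.4641,-2.0000,0.0000)
J_ω[:, 2] = z_2
entry J[3][2] = 0.5000

0.500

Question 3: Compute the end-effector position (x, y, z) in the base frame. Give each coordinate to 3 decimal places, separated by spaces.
-0.964 -6.330 8.000

after link 1: o_1 = (-4.3301, -2.5000, 4.0000)
after link 2: o_2 = (-1.4641, -5.4641, 4.0000)
after link 3: o_3 = (-0.9641, -6.3301, 8.0000)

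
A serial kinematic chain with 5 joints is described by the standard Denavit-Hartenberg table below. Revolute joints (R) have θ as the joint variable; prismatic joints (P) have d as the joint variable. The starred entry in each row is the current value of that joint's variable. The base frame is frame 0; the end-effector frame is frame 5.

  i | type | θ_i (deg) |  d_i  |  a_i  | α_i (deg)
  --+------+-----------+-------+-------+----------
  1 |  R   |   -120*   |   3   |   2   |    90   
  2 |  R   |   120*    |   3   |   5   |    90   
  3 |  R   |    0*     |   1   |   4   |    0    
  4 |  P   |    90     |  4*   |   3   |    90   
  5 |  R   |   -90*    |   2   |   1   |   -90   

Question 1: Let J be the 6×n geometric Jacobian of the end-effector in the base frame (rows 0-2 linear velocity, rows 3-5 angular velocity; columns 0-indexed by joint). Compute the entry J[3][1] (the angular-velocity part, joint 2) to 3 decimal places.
axis z_1 = (-0.8660,0.5000,0.0000); lever o_n−o_1 = (-4.1782,4.7631,11.5263)
cross product → J_v[:, 1] = (5.7631,9.9821,-2.0359)
J_ω[:, 1] = z_1
entry J[3][1] = -0.8660

-0.866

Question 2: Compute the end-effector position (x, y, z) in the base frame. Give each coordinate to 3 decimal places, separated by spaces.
-5.178 3.031 14.526

after link 1: o_1 = (-1.0000, -1.7321, 3.0000)
after link 2: o_2 = (-2.3481, 1.9330, 7.3301)
after link 3: o_3 = (-1.7811, 2.9151, 11.2942)
after link 4: o_4 = (-6.1112, 1.4151, 13.2942)
after link 5: o_5 = (-5.1782, 3.0311, 14.5263)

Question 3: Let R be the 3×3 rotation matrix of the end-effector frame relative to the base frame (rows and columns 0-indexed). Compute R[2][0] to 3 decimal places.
End-effector x-axis (col 0 of R) = (0.4330,0.7500,-0.5000)
R[2][0] = -0.5000

-0.500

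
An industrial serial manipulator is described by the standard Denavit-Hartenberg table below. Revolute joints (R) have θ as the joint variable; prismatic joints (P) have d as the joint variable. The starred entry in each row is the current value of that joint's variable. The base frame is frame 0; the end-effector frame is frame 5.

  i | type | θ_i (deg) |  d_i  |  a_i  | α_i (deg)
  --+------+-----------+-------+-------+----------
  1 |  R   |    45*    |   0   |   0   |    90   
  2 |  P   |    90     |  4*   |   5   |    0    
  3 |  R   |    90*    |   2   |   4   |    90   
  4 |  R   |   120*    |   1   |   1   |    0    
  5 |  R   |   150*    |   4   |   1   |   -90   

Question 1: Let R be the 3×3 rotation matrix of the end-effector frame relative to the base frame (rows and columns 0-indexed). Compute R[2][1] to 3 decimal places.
-1.000

End-effector y-axis (col 1 of R) = (-0.0000,-0.0000,-1.0000)
R[2][1] = -1.0000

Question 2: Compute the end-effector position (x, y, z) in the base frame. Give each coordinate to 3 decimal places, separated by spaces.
1.673 -6.623 10.000

after link 1: o_1 = (0.0000, 0.0000, 0.0000)
after link 2: o_2 = (2.8284, -2.8284, 5.0000)
after link 3: o_3 = (1.4142, -7.0711, 5.0000)
after link 4: o_4 = (2.3801, -7.3299, 6.0000)
after link 5: o_5 = (1.6730, -6.6228, 10.0000)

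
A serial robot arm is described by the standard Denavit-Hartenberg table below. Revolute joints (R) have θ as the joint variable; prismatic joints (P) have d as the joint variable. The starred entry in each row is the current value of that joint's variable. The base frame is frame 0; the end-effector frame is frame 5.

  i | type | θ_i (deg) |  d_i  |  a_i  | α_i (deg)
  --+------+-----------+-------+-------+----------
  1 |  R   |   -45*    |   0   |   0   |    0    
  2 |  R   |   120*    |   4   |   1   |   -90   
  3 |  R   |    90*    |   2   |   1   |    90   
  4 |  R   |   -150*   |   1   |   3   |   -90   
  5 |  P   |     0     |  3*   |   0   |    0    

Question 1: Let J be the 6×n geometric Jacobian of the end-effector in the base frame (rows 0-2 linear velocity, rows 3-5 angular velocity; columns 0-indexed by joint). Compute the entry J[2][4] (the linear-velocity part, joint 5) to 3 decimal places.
prismatic axis z_4 = (0.8365,-0.2241,-0.5000)
J_v[:, 4] = z_4; J_ω[:, 4] = (0,0,0)
entry J[2][4] = -0.5000

-0.500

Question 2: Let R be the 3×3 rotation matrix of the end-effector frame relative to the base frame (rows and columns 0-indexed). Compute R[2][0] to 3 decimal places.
0.866

End-effector x-axis (col 0 of R) = (0.4830,-0.1294,0.8660)
R[2][0] = 0.8660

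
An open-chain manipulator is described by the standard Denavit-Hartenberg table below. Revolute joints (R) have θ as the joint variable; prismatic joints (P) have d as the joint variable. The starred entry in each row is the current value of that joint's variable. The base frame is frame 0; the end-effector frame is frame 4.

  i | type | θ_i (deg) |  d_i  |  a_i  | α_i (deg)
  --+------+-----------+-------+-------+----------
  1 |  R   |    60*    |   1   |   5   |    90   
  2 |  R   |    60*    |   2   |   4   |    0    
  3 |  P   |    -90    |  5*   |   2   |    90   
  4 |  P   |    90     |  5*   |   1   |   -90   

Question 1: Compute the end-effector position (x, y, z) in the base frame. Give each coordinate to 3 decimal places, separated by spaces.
10.044 1.397 -0.866

after link 1: o_1 = (2.5000, 4.3301, 1.0000)
after link 2: o_2 = (5.2321, 5.0622, 4.4641)
after link 3: o_3 = (10.4282, 4.0622, 3.4641)
after link 4: o_4 = (10.0442, 1.3971, -0.8660)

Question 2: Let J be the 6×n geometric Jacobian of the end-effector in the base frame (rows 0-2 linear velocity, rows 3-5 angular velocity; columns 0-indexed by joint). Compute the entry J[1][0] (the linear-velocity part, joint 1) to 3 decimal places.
10.044

axis z_0 = ẑ; lever o_n−o_0 = (10.0442,1.3971,-0.8660)
cross product → J_v[:, 0] = (-1.3971,10.0442,0.0000)
J_ω[:, 0] = z_0
entry J[1][0] = 10.0442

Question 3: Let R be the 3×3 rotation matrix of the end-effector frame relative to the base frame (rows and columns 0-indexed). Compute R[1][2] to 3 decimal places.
End-effector z-axis (col 2 of R) = (-0.4330,-0.7500,0.5000)
R[1][2] = -0.7500

-0.750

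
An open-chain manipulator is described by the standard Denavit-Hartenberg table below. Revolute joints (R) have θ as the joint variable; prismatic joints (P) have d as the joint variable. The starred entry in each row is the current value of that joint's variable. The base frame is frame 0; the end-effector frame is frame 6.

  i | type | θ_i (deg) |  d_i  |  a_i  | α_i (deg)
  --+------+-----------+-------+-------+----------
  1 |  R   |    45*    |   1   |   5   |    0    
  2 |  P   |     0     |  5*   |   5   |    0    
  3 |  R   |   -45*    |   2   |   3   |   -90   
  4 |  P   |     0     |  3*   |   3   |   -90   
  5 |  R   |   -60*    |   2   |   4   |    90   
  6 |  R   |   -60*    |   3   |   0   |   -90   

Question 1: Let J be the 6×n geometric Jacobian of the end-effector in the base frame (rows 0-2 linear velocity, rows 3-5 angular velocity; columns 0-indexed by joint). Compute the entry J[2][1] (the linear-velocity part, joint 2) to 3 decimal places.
1.000

prismatic axis z_1 = (0.0000,0.0000,1.0000)
J_v[:, 1] = z_1; J_ω[:, 1] = (0,0,0)
entry J[2][1] = 1.0000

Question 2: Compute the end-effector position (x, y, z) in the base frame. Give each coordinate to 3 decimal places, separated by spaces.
after link 1: o_1 = (3.5355, 3.5355, 1.0000)
after link 2: o_2 = (7.0711, 7.0711, 6.0000)
after link 3: o_3 = (10.0711, 7.0711, 8.0000)
after link 4: o_4 = (13.0711, 10.0711, 8.0000)
after link 5: o_5 = (15.0711, 13.5352, 6.0000)
after link 6: o_6 = (12.4730, 15.0352, 6.0000)

12.473 15.035 6.000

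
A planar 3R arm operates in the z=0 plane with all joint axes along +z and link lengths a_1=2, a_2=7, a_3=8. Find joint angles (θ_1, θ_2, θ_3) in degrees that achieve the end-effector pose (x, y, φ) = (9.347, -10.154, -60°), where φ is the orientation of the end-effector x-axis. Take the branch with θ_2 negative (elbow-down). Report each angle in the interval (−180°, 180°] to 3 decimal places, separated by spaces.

72.805 -120.009 -12.796

wrist centre = target − a_3·(cos φ, sin φ) = (5.3470, -3.2258)
cos θ_2 = (38.9962−2²−7²)/(2·2·7) = -0.5001; θ_2 = -120.0090° (elbow-down)
β = atan2(-3.2258,5.3470) = -31.1022°; ψ = atan2(-6.0616,-1.5010) = -103.9076°
θ_1 = β − ψ = 72.8054°
θ_3 = φ − θ_1 − θ_2 = -12.7964° (wrapped to (-180°,180°])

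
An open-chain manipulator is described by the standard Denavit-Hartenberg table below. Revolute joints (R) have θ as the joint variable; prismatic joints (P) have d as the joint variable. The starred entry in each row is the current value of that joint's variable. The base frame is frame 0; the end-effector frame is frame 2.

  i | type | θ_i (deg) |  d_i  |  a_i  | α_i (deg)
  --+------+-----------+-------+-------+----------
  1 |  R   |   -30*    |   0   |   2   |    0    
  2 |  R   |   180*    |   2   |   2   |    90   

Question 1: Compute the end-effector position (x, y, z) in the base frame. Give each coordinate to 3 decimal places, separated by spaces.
0.000 0.000 2.000

after link 1: o_1 = (1.7321, -1.0000, 0.0000)
after link 2: o_2 = (0.0000, 0.0000, 2.0000)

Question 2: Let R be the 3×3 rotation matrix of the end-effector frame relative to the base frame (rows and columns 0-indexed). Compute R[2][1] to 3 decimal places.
1.000

End-effector y-axis (col 1 of R) = (-0.0000,-0.0000,1.0000)
R[2][1] = 1.0000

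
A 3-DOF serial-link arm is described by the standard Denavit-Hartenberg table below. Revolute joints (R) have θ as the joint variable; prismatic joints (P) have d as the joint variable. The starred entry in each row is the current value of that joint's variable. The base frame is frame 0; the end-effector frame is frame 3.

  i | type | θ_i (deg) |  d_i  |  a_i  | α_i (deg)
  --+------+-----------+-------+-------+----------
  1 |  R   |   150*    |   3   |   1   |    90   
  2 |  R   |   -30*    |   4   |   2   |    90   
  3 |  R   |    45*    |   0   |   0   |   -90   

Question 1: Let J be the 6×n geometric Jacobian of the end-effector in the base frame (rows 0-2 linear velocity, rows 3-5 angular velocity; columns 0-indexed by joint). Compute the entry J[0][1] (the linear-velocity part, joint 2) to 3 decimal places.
axis z_1 = (0.5000,0.8660,0.0000); lever o_n−o_1 = (0.5000,4.3301,-1.0000)
cross product → J_v[:, 1] = (-0.8660,0.5000,1.7321)
J_ω[:, 1] = z_1
entry J[0][1] = -0.8660

-0.866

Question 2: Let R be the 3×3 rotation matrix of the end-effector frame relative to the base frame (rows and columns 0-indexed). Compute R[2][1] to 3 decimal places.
End-effector y-axis (col 1 of R) = (-0.4330,0.2500,0.8660)
R[2][1] = 0.8660

0.866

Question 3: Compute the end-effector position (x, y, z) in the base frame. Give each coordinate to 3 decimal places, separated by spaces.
after link 1: o_1 = (-0.8660, 0.5000, 3.0000)
after link 2: o_2 = (-0.3660, 4.8301, 2.0000)
after link 3: o_3 = (-0.3660, 4.8301, 2.0000)

-0.366 4.830 2.000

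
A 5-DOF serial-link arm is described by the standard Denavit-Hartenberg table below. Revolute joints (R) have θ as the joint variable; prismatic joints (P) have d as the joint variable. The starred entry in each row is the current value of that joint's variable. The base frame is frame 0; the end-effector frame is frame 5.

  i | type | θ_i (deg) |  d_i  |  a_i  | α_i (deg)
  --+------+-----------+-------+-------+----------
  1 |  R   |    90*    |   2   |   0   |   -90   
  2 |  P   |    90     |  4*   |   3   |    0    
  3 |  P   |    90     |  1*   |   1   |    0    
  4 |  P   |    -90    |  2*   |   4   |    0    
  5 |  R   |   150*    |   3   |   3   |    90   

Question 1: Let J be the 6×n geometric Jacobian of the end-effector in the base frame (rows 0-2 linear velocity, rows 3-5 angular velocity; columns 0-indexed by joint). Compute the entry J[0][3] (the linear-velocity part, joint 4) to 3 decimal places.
-1.000

prismatic axis z_3 = (-1.0000,0.0000,0.0000)
J_v[:, 3] = z_3; J_ω[:, 3] = (0,0,0)
entry J[0][3] = -1.0000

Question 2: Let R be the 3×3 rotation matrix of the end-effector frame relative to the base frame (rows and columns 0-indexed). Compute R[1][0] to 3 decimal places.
-0.500

End-effector x-axis (col 0 of R) = (0.0000,-0.5000,0.8660)
R[1][0] = -0.5000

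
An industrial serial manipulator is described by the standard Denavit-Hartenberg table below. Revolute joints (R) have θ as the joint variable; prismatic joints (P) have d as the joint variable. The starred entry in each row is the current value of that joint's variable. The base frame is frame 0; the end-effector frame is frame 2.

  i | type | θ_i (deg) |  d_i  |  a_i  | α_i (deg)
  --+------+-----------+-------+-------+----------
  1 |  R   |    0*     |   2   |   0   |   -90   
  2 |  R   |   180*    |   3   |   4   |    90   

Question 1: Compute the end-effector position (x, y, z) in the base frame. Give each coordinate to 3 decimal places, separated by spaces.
-4.000 3.000 2.000

after link 1: o_1 = (0.0000, 0.0000, 2.0000)
after link 2: o_2 = (-4.0000, 3.0000, 2.0000)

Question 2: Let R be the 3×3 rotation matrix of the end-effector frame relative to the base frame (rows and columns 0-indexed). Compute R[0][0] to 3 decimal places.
-1.000

End-effector x-axis (col 0 of R) = (-1.0000,0.0000,-0.0000)
R[0][0] = -1.0000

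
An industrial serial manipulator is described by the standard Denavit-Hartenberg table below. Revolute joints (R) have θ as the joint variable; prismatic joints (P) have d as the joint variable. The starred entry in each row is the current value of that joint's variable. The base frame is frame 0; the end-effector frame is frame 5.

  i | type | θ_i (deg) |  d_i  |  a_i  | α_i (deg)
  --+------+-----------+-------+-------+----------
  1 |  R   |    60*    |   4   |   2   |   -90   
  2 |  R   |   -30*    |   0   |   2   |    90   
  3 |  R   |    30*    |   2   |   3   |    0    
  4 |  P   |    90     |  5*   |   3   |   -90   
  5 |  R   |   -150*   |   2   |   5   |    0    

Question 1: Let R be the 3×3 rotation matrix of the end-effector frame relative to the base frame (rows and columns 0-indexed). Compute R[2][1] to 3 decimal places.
End-effector y-axis (col 1 of R) = (-0.6998,-0.3460,0.6250)
R[2][1] = 0.6250

0.625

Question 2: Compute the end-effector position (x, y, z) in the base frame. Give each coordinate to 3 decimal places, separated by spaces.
after link 1: o_1 = (1.0000, 1.7321, 4.0000)
after link 2: o_2 = (1.8660, 3.2321, 5.0000)
after link 3: o_3 = (1.1920, 5.0646, 8.0311)
after link 4: o_4 = (-2.9575, 3.0736, 11.6112)
after link 5: o_5 = (0.7186, -0.0592, 13.9928)

0.719 -0.059 13.993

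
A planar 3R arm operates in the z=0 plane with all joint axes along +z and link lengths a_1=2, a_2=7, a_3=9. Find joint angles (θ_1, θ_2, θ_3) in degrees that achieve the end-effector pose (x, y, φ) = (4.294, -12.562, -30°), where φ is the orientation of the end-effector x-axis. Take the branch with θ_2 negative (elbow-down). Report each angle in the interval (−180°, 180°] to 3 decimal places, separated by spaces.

wrist centre = target − a_3·(cos φ, sin φ) = (-3.5002, -8.0620)
cos θ_2 = (77.2474−2²−7²)/(2·2·7) = 0.8660; θ_2 = -30.0052° (elbow-down)
β = atan2(-8.0620,-3.5002) = -113.4687°; ψ = atan2(-3.5005,8.0619) = -23.4710°
θ_1 = β − ψ = -89.9977°
θ_3 = φ − θ_1 − θ_2 = 90.0029° (wrapped to (-180°,180°])

-89.998 -30.005 90.003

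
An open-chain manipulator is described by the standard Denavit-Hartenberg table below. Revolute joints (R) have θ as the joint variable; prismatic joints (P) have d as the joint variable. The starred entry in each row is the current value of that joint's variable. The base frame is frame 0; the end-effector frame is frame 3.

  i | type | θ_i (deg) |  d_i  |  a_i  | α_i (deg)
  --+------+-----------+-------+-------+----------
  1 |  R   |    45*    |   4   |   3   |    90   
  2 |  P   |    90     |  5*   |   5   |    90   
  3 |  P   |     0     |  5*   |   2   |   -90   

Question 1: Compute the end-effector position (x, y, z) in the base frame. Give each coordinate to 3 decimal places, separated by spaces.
after link 1: o_1 = (2.1213, 2.1213, 4.0000)
after link 2: o_2 = (5.6569, -1.4142, 9.0000)
after link 3: o_3 = (9.1924, 2.1213, 11.0000)

9.192 2.121 11.000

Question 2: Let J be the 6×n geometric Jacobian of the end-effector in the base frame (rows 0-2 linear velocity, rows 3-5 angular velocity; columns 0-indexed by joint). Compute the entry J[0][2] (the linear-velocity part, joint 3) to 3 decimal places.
prismatic axis z_2 = (0.7071,0.7071,-0.0000)
J_v[:, 2] = z_2; J_ω[:, 2] = (0,0,0)
entry J[0][2] = 0.7071

0.707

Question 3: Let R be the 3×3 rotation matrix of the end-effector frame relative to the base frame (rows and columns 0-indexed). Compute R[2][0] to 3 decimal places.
1.000

End-effector x-axis (col 0 of R) = (0.0000,0.0000,1.0000)
R[2][0] = 1.0000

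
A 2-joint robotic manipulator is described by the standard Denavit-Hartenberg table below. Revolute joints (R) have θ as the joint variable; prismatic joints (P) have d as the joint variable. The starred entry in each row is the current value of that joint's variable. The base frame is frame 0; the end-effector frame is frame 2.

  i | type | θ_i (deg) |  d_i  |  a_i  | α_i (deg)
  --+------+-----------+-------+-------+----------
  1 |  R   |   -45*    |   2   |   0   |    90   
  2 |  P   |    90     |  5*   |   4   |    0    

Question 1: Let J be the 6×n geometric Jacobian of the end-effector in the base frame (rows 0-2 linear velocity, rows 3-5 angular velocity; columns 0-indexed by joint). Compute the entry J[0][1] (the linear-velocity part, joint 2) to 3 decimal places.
-0.707

prismatic axis z_1 = (-0.7071,-0.7071,0.0000)
J_v[:, 1] = z_1; J_ω[:, 1] = (0,0,0)
entry J[0][1] = -0.7071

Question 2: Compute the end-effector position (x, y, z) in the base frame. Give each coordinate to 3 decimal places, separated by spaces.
after link 1: o_1 = (0.0000, 0.0000, 2.0000)
after link 2: o_2 = (-3.5355, -3.5355, 6.0000)

-3.536 -3.536 6.000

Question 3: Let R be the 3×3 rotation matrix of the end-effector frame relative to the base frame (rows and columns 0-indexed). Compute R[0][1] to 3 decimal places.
End-effector y-axis (col 1 of R) = (-0.7071,0.7071,0.0000)
R[0][1] = -0.7071

-0.707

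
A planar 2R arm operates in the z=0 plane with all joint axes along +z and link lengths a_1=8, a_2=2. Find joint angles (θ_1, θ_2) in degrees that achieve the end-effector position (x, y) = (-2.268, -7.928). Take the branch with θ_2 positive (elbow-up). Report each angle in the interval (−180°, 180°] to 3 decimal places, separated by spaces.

-120.001 90.005

cos θ_2 = (67.9970−8²−2²)/(2·8·2) = -0.0001; θ_2 = 90.0054° (elbow-up)
β = atan2(-7.9280,-2.2680) = -105.9645°; ψ = atan2(2.0000,7.9998) = 14.0366°
θ_1 = β − ψ = -120.0010°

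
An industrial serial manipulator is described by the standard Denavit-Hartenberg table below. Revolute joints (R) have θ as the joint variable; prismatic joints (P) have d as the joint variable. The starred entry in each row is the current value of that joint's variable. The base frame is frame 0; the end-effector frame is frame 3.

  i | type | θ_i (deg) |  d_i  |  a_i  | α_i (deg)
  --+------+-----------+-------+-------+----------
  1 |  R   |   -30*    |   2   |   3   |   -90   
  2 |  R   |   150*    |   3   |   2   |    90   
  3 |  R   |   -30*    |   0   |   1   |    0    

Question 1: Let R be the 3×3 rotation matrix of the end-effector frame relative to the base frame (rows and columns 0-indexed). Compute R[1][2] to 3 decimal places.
End-effector z-axis (col 2 of R) = (0.4330,-0.2500,-0.8660)
R[1][2] = -0.2500

-0.250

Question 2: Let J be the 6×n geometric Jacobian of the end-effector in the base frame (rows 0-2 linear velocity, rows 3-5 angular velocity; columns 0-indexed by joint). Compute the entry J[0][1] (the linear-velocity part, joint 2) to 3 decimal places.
-1.241

axis z_1 = (0.5000,0.8660,0.0000); lever o_n−o_1 = (-0.8995,3.4061,-1.4330)
cross product → J_v[:, 1] = (-1.2410,0.7165,2.4821)
J_ω[:, 1] = z_1
entry J[0][1] = -1.2410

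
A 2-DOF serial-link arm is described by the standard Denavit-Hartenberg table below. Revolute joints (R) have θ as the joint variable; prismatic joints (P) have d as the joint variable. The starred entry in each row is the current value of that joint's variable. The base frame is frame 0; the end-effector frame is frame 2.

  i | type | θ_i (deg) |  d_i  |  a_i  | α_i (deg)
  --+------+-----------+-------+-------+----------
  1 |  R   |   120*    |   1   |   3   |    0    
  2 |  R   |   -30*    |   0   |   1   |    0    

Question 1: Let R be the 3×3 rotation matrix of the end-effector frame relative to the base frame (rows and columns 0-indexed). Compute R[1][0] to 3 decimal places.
1.000

End-effector x-axis (col 0 of R) = (0.0000,1.0000,0.0000)
R[1][0] = 1.0000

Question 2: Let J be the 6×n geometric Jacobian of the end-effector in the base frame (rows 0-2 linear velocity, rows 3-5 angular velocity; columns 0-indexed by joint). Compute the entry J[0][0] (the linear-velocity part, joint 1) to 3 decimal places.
-3.598

axis z_0 = ẑ; lever o_n−o_0 = (-1.5000,3.5981,1.0000)
cross product → J_v[:, 0] = (-3.5981,-1.5000,0.0000)
J_ω[:, 0] = z_0
entry J[0][0] = -3.5981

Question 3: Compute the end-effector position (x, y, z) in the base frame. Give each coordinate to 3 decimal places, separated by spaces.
after link 1: o_1 = (-1.5000, 2.5981, 1.0000)
after link 2: o_2 = (-1.5000, 3.5981, 1.0000)

-1.500 3.598 1.000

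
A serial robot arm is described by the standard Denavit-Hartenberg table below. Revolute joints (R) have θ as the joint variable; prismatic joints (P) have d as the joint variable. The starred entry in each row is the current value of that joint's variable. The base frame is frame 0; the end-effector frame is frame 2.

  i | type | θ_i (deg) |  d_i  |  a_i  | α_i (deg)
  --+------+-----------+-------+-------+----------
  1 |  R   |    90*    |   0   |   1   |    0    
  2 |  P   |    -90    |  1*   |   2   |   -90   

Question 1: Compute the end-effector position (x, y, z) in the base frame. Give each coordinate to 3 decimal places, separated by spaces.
2.000 1.000 1.000

after link 1: o_1 = (0.0000, 1.0000, 0.0000)
after link 2: o_2 = (2.0000, 1.0000, 1.0000)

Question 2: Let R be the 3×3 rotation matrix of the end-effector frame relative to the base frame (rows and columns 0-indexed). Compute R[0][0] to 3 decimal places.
1.000

End-effector x-axis (col 0 of R) = (1.0000,0.0000,0.0000)
R[0][0] = 1.0000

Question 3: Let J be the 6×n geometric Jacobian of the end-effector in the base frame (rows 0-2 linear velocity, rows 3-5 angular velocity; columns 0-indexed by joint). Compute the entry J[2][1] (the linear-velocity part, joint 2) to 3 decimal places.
prismatic axis z_1 = (0.0000,0.0000,1.0000)
J_v[:, 1] = z_1; J_ω[:, 1] = (0,0,0)
entry J[2][1] = 1.0000

1.000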